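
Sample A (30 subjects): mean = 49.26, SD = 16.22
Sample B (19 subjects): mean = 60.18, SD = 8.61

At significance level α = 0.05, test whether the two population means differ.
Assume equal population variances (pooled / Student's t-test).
Student's two-sample t-test (equal variances):
H₀: μ₁ = μ₂
H₁: μ₁ ≠ μ₂
df = n₁ + n₂ - 2 = 47
Pooled variance s_p² = [(n₁-1)s₁² + (n₂-1)s₂²] / (n₁ + n₂ - 2) = [(29)(16.22²) + (18)(8.61²)] / 47 = 190.7222
SE = √(s_p²(1/n₁ + 1/n₂)) = √(190.7222 × (1/30 + 1/19)) = 4.0491
t = (x̄₁ - x̄₂) / SE = (49.26 - 60.18) / 4.0491 = -10.92 / 4.0491 = -2.697
p-value = 0.0097

Since p-value < α = 0.05, we reject H₀.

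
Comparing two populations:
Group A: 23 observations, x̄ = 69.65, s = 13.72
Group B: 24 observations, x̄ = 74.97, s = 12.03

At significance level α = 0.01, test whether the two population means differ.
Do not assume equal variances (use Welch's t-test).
Welch's two-sample t-test:
H₀: μ₁ = μ₂
H₁: μ₁ ≠ μ₂
s₁²/n₁ = 13.72²/23 = 8.1843,  s₂²/n₂ = 12.03²/24 = 6.0300
SE = √(s₁²/n₁ + s₂²/n₂) = √(8.1843 + 6.0300) = 3.7702
df (Welch-Satterthwaite) = (s₁²/n₁ + s₂²/n₂)² / [(s₁²/n₁)²/(n₁-1) + (s₂²/n₂)²/(n₂-1)] ≈ 43.68
t = (x̄₁ - x̄₂) / SE = (69.65 - 74.97) / 3.7702 = -5.32 / 3.7702 = -1.411
p-value = 0.1653

Since p-value > α = 0.01, we fail to reject H₀.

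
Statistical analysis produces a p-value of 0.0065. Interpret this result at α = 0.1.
Since p = 0.0065 < α = 0.1, reject H₀.
There is sufficient evidence to reject the null hypothesis; the result is statistically significant at the 0.1 level.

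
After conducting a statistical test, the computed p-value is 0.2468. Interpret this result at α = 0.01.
Since p = 0.2468 > α = 0.01, fail to reject H₀.
There is insufficient evidence to reject the null hypothesis; the result is not statistically significant at the 0.01 level.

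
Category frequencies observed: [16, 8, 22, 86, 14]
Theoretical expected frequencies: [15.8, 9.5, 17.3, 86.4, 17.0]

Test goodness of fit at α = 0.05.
Chi-square goodness of fit test:
H₀: observed counts match expected distribution
H₁: observed counts differ from expected distribution
df = k - 1 = 4
χ² = Σ(O - E)²/E
   = (16 - 15.8)²/15.8 + (8 - 9.5)²/9.5 + (22 - 17.3)²/17.3 + (86 - 86.4)²/86.4 + (14 - 17.0)²/17.0
   = 0.003 + 0.237 + 1.277 + 0.002 + 0.529
   = 2.05
p-value = 0.7270

Since p-value > α = 0.05, we fail to reject H₀.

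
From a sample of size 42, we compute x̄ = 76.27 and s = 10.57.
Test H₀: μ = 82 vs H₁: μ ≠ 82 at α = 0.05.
One-sample t-test:
H₀: μ = 82
H₁: μ ≠ 82
df = n - 1 = 41
t = (x̄ - μ₀) / (s/√n) = (76.27 - 82) / (10.57/√42) = -3.513
p-value = 0.0011

Since p-value < α = 0.05, we reject H₀.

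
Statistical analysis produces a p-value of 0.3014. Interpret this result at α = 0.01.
Since p = 0.3014 > α = 0.01, fail to reject H₀.
There is insufficient evidence to reject the null hypothesis; the result is not statistically significant at the 0.01 level.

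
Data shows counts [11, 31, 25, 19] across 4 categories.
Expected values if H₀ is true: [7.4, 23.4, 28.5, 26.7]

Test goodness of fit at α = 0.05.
Chi-square goodness of fit test:
H₀: observed counts match expected distribution
H₁: observed counts differ from expected distribution
df = k - 1 = 3
χ² = Σ(O - E)²/E
   = (11 - 7.4)²/7.4 + (31 - 23.4)²/23.4 + (25 - 28.5)²/28.5 + (19 - 26.7)²/26.7
   = 1.751 + 2.468 + 0.430 + 2.221
   = 6.87
p-value = 0.0762

Since p-value > α = 0.05, we fail to reject H₀.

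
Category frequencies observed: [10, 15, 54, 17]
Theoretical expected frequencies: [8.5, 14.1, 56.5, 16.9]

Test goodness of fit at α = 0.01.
Chi-square goodness of fit test:
H₀: observed counts match expected distribution
H₁: observed counts differ from expected distribution
df = k - 1 = 3
χ² = Σ(O - E)²/E
   = (10 - 8.5)²/8.5 + (15 - 14.1)²/14.1 + (54 - 56.5)²/56.5 + (17 - 16.9)²/16.9
   = 0.265 + 0.057 + 0.111 + 0.001
   = 0.43
p-value = 0.9333

Since p-value > α = 0.01, we fail to reject H₀.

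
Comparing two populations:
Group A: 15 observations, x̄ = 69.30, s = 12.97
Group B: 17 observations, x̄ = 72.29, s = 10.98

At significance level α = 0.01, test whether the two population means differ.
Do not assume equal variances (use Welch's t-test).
Welch's two-sample t-test:
H₀: μ₁ = μ₂
H₁: μ₁ ≠ μ₂
s₁²/n₁ = 12.97²/15 = 11.2147,  s₂²/n₂ = 10.98²/17 = 7.0918
SE = √(s₁²/n₁ + s₂²/n₂) = √(11.2147 + 7.0918) = 4.2786
df (Welch-Satterthwaite) = (s₁²/n₁ + s₂²/n₂)² / [(s₁²/n₁)²/(n₁-1) + (s₂²/n₂)²/(n₂-1)] ≈ 27.64
t = (x̄₁ - x̄₂) / SE = (69.30 - 72.29) / 4.2786 = -2.99 / 4.2786 = -0.699
p-value = 0.4905

Since p-value > α = 0.01, we fail to reject H₀.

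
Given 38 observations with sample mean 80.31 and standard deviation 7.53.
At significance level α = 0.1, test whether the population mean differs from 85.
One-sample t-test:
H₀: μ = 85
H₁: μ ≠ 85
df = n - 1 = 37
t = (x̄ - μ₀) / (s/√n) = (80.31 - 85) / (7.53/√38) = -3.839
p-value = 0.0005

Since p-value < α = 0.1, we reject H₀.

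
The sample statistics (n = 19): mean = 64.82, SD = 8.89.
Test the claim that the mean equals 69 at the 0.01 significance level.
One-sample t-test:
H₀: μ = 69
H₁: μ ≠ 69
df = n - 1 = 18
t = (x̄ - μ₀) / (s/√n) = (64.82 - 69) / (8.89/√19) = -2.050
p-value = 0.0553

Since p-value > α = 0.01, we fail to reject H₀.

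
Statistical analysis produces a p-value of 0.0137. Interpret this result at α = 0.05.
Since p = 0.0137 < α = 0.05, reject H₀.
There is sufficient evidence to reject the null hypothesis; the result is statistically significant at the 0.05 level.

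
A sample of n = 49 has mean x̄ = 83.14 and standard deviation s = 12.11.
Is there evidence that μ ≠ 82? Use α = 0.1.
One-sample t-test:
H₀: μ = 82
H₁: μ ≠ 82
df = n - 1 = 48
t = (x̄ - μ₀) / (s/√n) = (83.14 - 82) / (12.11/√49) = 0.659
p-value = 0.5131

Since p-value > α = 0.1, we fail to reject H₀.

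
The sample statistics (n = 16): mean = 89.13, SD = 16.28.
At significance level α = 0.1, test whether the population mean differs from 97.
One-sample t-test:
H₀: μ = 97
H₁: μ ≠ 97
df = n - 1 = 15
t = (x̄ - μ₀) / (s/√n) = (89.13 - 97) / (16.28/√16) = -1.934
p-value = 0.0723

Since p-value < α = 0.1, we reject H₀.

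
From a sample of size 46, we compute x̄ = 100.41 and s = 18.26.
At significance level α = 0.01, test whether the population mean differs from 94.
One-sample t-test:
H₀: μ = 94
H₁: μ ≠ 94
df = n - 1 = 45
t = (x̄ - μ₀) / (s/√n) = (100.41 - 94) / (18.26/√46) = 2.381
p-value = 0.0216

Since p-value > α = 0.01, we fail to reject H₀.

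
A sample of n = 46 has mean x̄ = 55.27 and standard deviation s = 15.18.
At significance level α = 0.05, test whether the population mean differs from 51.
One-sample t-test:
H₀: μ = 51
H₁: μ ≠ 51
df = n - 1 = 45
t = (x̄ - μ₀) / (s/√n) = (55.27 - 51) / (15.18/√46) = 1.908
p-value = 0.0628

Since p-value > α = 0.05, we fail to reject H₀.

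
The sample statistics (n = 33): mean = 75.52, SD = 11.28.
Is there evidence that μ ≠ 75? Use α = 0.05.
One-sample t-test:
H₀: μ = 75
H₁: μ ≠ 75
df = n - 1 = 32
t = (x̄ - μ₀) / (s/√n) = (75.52 - 75) / (11.28/√33) = 0.265
p-value = 0.7928

Since p-value > α = 0.05, we fail to reject H₀.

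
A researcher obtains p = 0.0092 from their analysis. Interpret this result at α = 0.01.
Since p = 0.0092 < α = 0.01, reject H₀.
There is sufficient evidence to reject the null hypothesis; the result is statistically significant at the 0.01 level.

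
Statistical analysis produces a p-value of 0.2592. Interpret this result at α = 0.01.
Since p = 0.2592 > α = 0.01, fail to reject H₀.
There is insufficient evidence to reject the null hypothesis; the result is not statistically significant at the 0.01 level.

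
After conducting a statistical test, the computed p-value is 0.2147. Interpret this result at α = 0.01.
Since p = 0.2147 > α = 0.01, fail to reject H₀.
There is insufficient evidence to reject the null hypothesis; the result is not statistically significant at the 0.01 level.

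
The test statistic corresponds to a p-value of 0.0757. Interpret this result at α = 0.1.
Since p = 0.0757 < α = 0.1, reject H₀.
There is sufficient evidence to reject the null hypothesis; the result is statistically significant at the 0.1 level.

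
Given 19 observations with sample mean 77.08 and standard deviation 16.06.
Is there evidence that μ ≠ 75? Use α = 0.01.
One-sample t-test:
H₀: μ = 75
H₁: μ ≠ 75
df = n - 1 = 18
t = (x̄ - μ₀) / (s/√n) = (77.08 - 75) / (16.06/√19) = 0.565
p-value = 0.5794

Since p-value > α = 0.01, we fail to reject H₀.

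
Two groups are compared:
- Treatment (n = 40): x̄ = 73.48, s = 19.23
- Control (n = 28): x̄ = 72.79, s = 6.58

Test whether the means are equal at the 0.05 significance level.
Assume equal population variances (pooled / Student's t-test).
Student's two-sample t-test (equal variances):
H₀: μ₁ = μ₂
H₁: μ₁ ≠ μ₂
df = n₁ + n₂ - 2 = 66
Pooled variance s_p² = [(n₁-1)s₁² + (n₂-1)s₂²] / (n₁ + n₂ - 2) = [(39)(19.23²) + (27)(6.58²)] / 66 = 236.2262
SE = √(s_p²(1/n₁ + 1/n₂)) = √(236.2262 × (1/40 + 1/28)) = 3.7871
t = (x̄₁ - x̄₂) / SE = (73.48 - 72.79) / 3.7871 = 0.69 / 3.7871 = 0.182
p-value = 0.8560

Since p-value > α = 0.05, we fail to reject H₀.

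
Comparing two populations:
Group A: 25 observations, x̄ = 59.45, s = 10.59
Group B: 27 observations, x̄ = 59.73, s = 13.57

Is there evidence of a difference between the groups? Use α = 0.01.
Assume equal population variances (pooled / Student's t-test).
Student's two-sample t-test (equal variances):
H₀: μ₁ = μ₂
H₁: μ₁ ≠ μ₂
df = n₁ + n₂ - 2 = 50
Pooled variance s_p² = [(n₁-1)s₁² + (n₂-1)s₂²] / (n₁ + n₂ - 2) = [(24)(10.59²) + (26)(13.57²)] / 50 = 149.5864
SE = √(s_p²(1/n₁ + 1/n₂)) = √(149.5864 × (1/25 + 1/27)) = 3.3947
t = (x̄₁ - x̄₂) / SE = (59.45 - 59.73) / 3.3947 = -0.28 / 3.3947 = -0.082
p-value = 0.9346

Since p-value > α = 0.01, we fail to reject H₀.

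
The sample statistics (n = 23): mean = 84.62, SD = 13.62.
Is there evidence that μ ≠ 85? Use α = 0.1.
One-sample t-test:
H₀: μ = 85
H₁: μ ≠ 85
df = n - 1 = 22
t = (x̄ - μ₀) / (s/√n) = (84.62 - 85) / (13.62/√23) = -0.134
p-value = 0.8948

Since p-value > α = 0.1, we fail to reject H₀.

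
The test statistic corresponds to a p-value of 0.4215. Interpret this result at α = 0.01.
Since p = 0.4215 > α = 0.01, fail to reject H₀.
There is insufficient evidence to reject the null hypothesis; the result is not statistically significant at the 0.01 level.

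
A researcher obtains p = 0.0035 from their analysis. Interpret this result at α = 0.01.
Since p = 0.0035 < α = 0.01, reject H₀.
There is sufficient evidence to reject the null hypothesis; the result is statistically significant at the 0.01 level.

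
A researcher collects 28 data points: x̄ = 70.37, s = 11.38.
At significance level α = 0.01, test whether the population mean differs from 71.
One-sample t-test:
H₀: μ = 71
H₁: μ ≠ 71
df = n - 1 = 27
t = (x̄ - μ₀) / (s/√n) = (70.37 - 71) / (11.38/√28) = -0.293
p-value = 0.7718

Since p-value > α = 0.01, we fail to reject H₀.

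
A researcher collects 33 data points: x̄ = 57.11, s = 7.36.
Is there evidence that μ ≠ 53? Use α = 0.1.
One-sample t-test:
H₀: μ = 53
H₁: μ ≠ 53
df = n - 1 = 32
t = (x̄ - μ₀) / (s/√n) = (57.11 - 53) / (7.36/√33) = 3.208
p-value = 0.0030

Since p-value < α = 0.1, we reject H₀.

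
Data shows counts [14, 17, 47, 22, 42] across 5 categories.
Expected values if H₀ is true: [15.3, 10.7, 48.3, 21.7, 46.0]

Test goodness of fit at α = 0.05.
Chi-square goodness of fit test:
H₀: observed counts match expected distribution
H₁: observed counts differ from expected distribution
df = k - 1 = 4
χ² = Σ(O - E)²/E
   = (14 - 15.3)²/15.3 + (17 - 10.7)²/10.7 + (47 - 48.3)²/48.3 + (22 - 21.7)²/21.7 + (42 - 46.0)²/46.0
   = 0.110 + 3.709 + 0.035 + 0.004 + 0.348
   = 4.21
p-value = 0.3787

Since p-value > α = 0.05, we fail to reject H₀.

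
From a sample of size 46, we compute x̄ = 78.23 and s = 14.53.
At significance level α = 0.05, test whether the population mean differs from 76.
One-sample t-test:
H₀: μ = 76
H₁: μ ≠ 76
df = n - 1 = 45
t = (x̄ - μ₀) / (s/√n) = (78.23 - 76) / (14.53/√46) = 1.041
p-value = 0.3035

Since p-value > α = 0.05, we fail to reject H₀.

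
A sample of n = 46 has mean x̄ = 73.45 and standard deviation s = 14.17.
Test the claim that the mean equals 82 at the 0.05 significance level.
One-sample t-test:
H₀: μ = 82
H₁: μ ≠ 82
df = n - 1 = 45
t = (x̄ - μ₀) / (s/√n) = (73.45 - 82) / (14.17/√46) = -4.092
p-value = 0.0002

Since p-value < α = 0.05, we reject H₀.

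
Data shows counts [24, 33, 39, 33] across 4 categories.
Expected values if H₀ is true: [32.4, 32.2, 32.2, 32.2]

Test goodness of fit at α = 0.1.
Chi-square goodness of fit test:
H₀: observed counts match expected distribution
H₁: observed counts differ from expected distribution
df = k - 1 = 3
χ² = Σ(O - E)²/E
   = (24 - 32.4)²/32.4 + (33 - 32.2)²/32.2 + (39 - 32.2)²/32.2 + (33 - 32.2)²/32.2
   = 2.178 + 0.020 + 1.436 + 0.020
   = 3.65
p-value = 0.3014

Since p-value > α = 0.1, we fail to reject H₀.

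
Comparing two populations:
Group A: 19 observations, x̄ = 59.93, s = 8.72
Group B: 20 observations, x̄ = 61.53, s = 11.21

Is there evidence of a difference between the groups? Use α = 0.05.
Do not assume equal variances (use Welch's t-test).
Welch's two-sample t-test:
H₀: μ₁ = μ₂
H₁: μ₁ ≠ μ₂
s₁²/n₁ = 8.72²/19 = 4.0020,  s₂²/n₂ = 11.21²/20 = 6.2832
SE = √(s₁²/n₁ + s₂²/n₂) = √(4.0020 + 6.2832) = 3.2071
df (Welch-Satterthwaite) = (s₁²/n₁ + s₂²/n₂)² / [(s₁²/n₁)²/(n₁-1) + (s₂²/n₂)²/(n₂-1)] ≈ 35.65
t = (x̄₁ - x̄₂) / SE = (59.93 - 61.53) / 3.2071 = -1.60 / 3.2071 = -0.499
p-value = 0.6209

Since p-value > α = 0.05, we fail to reject H₀.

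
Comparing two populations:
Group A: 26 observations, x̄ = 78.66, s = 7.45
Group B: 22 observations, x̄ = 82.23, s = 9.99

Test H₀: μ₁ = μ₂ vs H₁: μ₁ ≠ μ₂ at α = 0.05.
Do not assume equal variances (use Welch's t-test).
Welch's two-sample t-test:
H₀: μ₁ = μ₂
H₁: μ₁ ≠ μ₂
s₁²/n₁ = 7.45²/26 = 2.1347,  s₂²/n₂ = 9.99²/22 = 4.5364
SE = √(s₁²/n₁ + s₂²/n₂) = √(2.1347 + 4.5364) = 2.5828
df (Welch-Satterthwaite) = (s₁²/n₁ + s₂²/n₂)² / [(s₁²/n₁)²/(n₁-1) + (s₂²/n₂)²/(n₂-1)] ≈ 38.29
t = (x̄₁ - x̄₂) / SE = (78.66 - 82.23) / 2.5828 = -3.57 / 2.5828 = -1.382
p-value = 0.1749

Since p-value > α = 0.05, we fail to reject H₀.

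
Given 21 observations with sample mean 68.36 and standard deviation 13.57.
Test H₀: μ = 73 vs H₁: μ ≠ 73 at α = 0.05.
One-sample t-test:
H₀: μ = 73
H₁: μ ≠ 73
df = n - 1 = 20
t = (x̄ - μ₀) / (s/√n) = (68.36 - 73) / (13.57/√21) = -1.567
p-value = 0.1328

Since p-value > α = 0.05, we fail to reject H₀.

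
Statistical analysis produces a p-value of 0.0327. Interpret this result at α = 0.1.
Since p = 0.0327 < α = 0.1, reject H₀.
There is sufficient evidence to reject the null hypothesis; the result is statistically significant at the 0.1 level.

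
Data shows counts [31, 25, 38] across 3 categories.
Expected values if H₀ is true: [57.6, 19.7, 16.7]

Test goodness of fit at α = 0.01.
Chi-square goodness of fit test:
H₀: observed counts match expected distribution
H₁: observed counts differ from expected distribution
df = k - 1 = 2
χ² = Σ(O - E)²/E
   = (31 - 57.6)²/57.6 + (25 - 19.7)²/19.7 + (38 - 16.7)²/16.7
   = 12.284 + 1.426 + 27.167
   = 40.88
p-value < 0.0001

Since p-value < α = 0.01, we reject H₀.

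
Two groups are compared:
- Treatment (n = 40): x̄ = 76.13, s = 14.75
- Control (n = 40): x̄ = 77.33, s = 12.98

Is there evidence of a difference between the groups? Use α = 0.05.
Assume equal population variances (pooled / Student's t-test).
Student's two-sample t-test (equal variances):
H₀: μ₁ = μ₂
H₁: μ₁ ≠ μ₂
df = n₁ + n₂ - 2 = 78
Pooled variance s_p² = [(n₁-1)s₁² + (n₂-1)s₂²] / (n₁ + n₂ - 2) = [(39)(14.75²) + (39)(12.98²)] / 78 = 193.0214
SE = √(s_p²(1/n₁ + 1/n₂)) = √(193.0214 × (1/40 + 1/40)) = 3.1066
t = (x̄₁ - x̄₂) / SE = (76.13 - 77.33) / 3.1066 = -1.20 / 3.1066 = -0.386
p-value = 0.7003

Since p-value > α = 0.05, we fail to reject H₀.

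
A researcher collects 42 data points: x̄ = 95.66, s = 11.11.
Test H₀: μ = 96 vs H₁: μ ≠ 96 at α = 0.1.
One-sample t-test:
H₀: μ = 96
H₁: μ ≠ 96
df = n - 1 = 41
t = (x̄ - μ₀) / (s/√n) = (95.66 - 96) / (11.11/√42) = -0.198
p-value = 0.8438

Since p-value > α = 0.1, we fail to reject H₀.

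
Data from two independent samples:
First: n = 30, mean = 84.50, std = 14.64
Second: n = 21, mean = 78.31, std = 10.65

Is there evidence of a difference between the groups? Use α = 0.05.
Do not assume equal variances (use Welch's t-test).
Welch's two-sample t-test:
H₀: μ₁ = μ₂
H₁: μ₁ ≠ μ₂
s₁²/n₁ = 14.64²/30 = 7.1443,  s₂²/n₂ = 10.65²/21 = 5.4011
SE = √(s₁²/n₁ + s₂²/n₂) = √(7.1443 + 5.4011) = 3.5419
df (Welch-Satterthwaite) = (s₁²/n₁ + s₂²/n₂)² / [(s₁²/n₁)²/(n₁-1) + (s₂²/n₂)²/(n₂-1)] ≈ 48.90
t = (x̄₁ - x̄₂) / SE = (84.50 - 78.31) / 3.5419 = 6.19 / 3.5419 = 1.748
p-value = 0.0868

Since p-value > α = 0.05, we fail to reject H₀.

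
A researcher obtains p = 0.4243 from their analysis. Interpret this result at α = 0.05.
Since p = 0.4243 > α = 0.05, fail to reject H₀.
There is insufficient evidence to reject the null hypothesis; the result is not statistically significant at the 0.05 level.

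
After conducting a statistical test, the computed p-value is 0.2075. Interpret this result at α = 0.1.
Since p = 0.2075 > α = 0.1, fail to reject H₀.
There is insufficient evidence to reject the null hypothesis; the result is not statistically significant at the 0.1 level.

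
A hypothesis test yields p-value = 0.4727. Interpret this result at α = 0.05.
Since p = 0.4727 > α = 0.05, fail to reject H₀.
There is insufficient evidence to reject the null hypothesis; the result is not statistically significant at the 0.05 level.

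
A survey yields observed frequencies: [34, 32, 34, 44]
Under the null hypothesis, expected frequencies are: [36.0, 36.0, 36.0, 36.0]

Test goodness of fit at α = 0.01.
Chi-square goodness of fit test:
H₀: observed counts match expected distribution
H₁: observed counts differ from expected distribution
df = k - 1 = 3
χ² = Σ(O - E)²/E
   = (34 - 36.0)²/36.0 + (32 - 36.0)²/36.0 + (34 - 36.0)²/36.0 + (44 - 36.0)²/36.0
   = 0.111 + 0.444 + 0.111 + 1.778
   = 2.44
p-value = 0.4854

Since p-value > α = 0.01, we fail to reject H₀.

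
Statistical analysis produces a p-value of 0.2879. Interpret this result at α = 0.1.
Since p = 0.2879 > α = 0.1, fail to reject H₀.
There is insufficient evidence to reject the null hypothesis; the result is not statistically significant at the 0.1 level.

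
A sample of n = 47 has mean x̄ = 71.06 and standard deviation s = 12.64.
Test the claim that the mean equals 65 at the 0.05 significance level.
One-sample t-test:
H₀: μ = 65
H₁: μ ≠ 65
df = n - 1 = 46
t = (x̄ - μ₀) / (s/√n) = (71.06 - 65) / (12.64/√47) = 3.287
p-value = 0.0019

Since p-value < α = 0.05, we reject H₀.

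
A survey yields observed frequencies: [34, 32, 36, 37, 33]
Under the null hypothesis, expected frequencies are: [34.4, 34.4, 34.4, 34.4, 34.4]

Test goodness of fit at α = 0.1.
Chi-square goodness of fit test:
H₀: observed counts match expected distribution
H₁: observed counts differ from expected distribution
df = k - 1 = 4
χ² = Σ(O - E)²/E
   = (34 - 34.4)²/34.4 + (32 - 34.4)²/34.4 + (36 - 34.4)²/34.4 + (37 - 34.4)²/34.4 + (33 - 34.4)²/34.4
   = 0.005 + 0.167 + 0.074 + 0.197 + 0.057
   = 0.50
p-value = 0.9735

Since p-value > α = 0.1, we fail to reject H₀.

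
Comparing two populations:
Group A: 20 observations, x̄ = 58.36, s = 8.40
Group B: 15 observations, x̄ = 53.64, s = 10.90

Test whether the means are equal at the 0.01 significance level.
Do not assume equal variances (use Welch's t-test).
Welch's two-sample t-test:
H₀: μ₁ = μ₂
H₁: μ₁ ≠ μ₂
s₁²/n₁ = 8.40²/20 = 3.5280,  s₂²/n₂ = 10.90²/15 = 7.9207
SE = √(s₁²/n₁ + s₂²/n₂) = √(3.5280 + 7.9207) = 3.3836
df (Welch-Satterthwaite) = (s₁²/n₁ + s₂²/n₂)² / [(s₁²/n₁)²/(n₁-1) + (s₂²/n₂)²/(n₂-1)] ≈ 25.52
t = (x̄₁ - x̄₂) / SE = (58.36 - 53.64) / 3.3836 = 4.72 / 3.3836 = 1.395
p-value = 0.1750

Since p-value > α = 0.01, we fail to reject H₀.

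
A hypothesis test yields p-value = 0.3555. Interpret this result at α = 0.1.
Since p = 0.3555 > α = 0.1, fail to reject H₀.
There is insufficient evidence to reject the null hypothesis; the result is not statistically significant at the 0.1 level.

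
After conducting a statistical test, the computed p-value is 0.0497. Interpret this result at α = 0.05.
Since p = 0.0497 < α = 0.05, reject H₀.
There is sufficient evidence to reject the null hypothesis; the result is statistically significant at the 0.05 level.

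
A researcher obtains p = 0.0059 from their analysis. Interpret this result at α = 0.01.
Since p = 0.0059 < α = 0.01, reject H₀.
There is sufficient evidence to reject the null hypothesis; the result is statistically significant at the 0.01 level.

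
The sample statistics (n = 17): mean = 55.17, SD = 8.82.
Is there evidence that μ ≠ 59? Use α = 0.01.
One-sample t-test:
H₀: μ = 59
H₁: μ ≠ 59
df = n - 1 = 16
t = (x̄ - μ₀) / (s/√n) = (55.17 - 59) / (8.82/√17) = -1.790
p-value = 0.0923

Since p-value > α = 0.01, we fail to reject H₀.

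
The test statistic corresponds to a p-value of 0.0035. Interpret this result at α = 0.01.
Since p = 0.0035 < α = 0.01, reject H₀.
There is sufficient evidence to reject the null hypothesis; the result is statistically significant at the 0.01 level.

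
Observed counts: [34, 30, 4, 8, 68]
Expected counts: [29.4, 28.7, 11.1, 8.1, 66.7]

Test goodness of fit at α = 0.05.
Chi-square goodness of fit test:
H₀: observed counts match expected distribution
H₁: observed counts differ from expected distribution
df = k - 1 = 4
χ² = Σ(O - E)²/E
   = (34 - 29.4)²/29.4 + (30 - 28.7)²/28.7 + (4 - 11.1)²/11.1 + (8 - 8.1)²/8.1 + (68 - 66.7)²/66.7
   = 0.720 + 0.059 + 4.541 + 0.001 + 0.025
   = 5.35
p-value = 0.2535

Since p-value > α = 0.05, we fail to reject H₀.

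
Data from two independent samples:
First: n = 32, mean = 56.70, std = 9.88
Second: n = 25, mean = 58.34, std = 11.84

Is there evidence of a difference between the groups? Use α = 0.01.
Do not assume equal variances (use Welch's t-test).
Welch's two-sample t-test:
H₀: μ₁ = μ₂
H₁: μ₁ ≠ μ₂
s₁²/n₁ = 9.88²/32 = 3.0505,  s₂²/n₂ = 11.84²/25 = 5.6074
SE = √(s₁²/n₁ + s₂²/n₂) = √(3.0505 + 5.6074) = 2.9424
df (Welch-Satterthwaite) = (s₁²/n₁ + s₂²/n₂)² / [(s₁²/n₁)²/(n₁-1) + (s₂²/n₂)²/(n₂-1)] ≈ 46.55
t = (x̄₁ - x̄₂) / SE = (56.70 - 58.34) / 2.9424 = -1.64 / 2.9424 = -0.557
p-value = 0.5799

Since p-value > α = 0.01, we fail to reject H₀.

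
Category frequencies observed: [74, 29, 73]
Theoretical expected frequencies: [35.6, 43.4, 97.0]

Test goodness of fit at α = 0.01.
Chi-square goodness of fit test:
H₀: observed counts match expected distribution
H₁: observed counts differ from expected distribution
df = k - 1 = 2
χ² = Σ(O - E)²/E
   = (74 - 35.6)²/35.6 + (29 - 43.4)²/43.4 + (73 - 97.0)²/97.0
   = 41.420 + 4.778 + 5.938
   = 52.14
p-value < 0.0001

Since p-value < α = 0.01, we reject H₀.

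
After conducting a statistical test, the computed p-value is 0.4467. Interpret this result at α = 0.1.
Since p = 0.4467 > α = 0.1, fail to reject H₀.
There is insufficient evidence to reject the null hypothesis; the result is not statistically significant at the 0.1 level.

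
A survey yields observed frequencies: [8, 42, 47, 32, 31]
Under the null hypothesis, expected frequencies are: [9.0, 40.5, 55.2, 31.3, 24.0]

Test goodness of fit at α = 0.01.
Chi-square goodness of fit test:
H₀: observed counts match expected distribution
H₁: observed counts differ from expected distribution
df = k - 1 = 4
χ² = Σ(O - E)²/E
   = (8 - 9.0)²/9.0 + (42 - 40.5)²/40.5 + (47 - 55.2)²/55.2 + (32 - 31.3)²/31.3 + (31 - 24.0)²/24.0
   = 0.111 + 0.056 + 1.218 + 0.016 + 2.042
   = 3.44
p-value = 0.4867

Since p-value > α = 0.01, we fail to reject H₀.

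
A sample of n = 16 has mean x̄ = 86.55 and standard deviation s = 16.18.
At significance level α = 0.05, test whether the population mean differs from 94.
One-sample t-test:
H₀: μ = 94
H₁: μ ≠ 94
df = n - 1 = 15
t = (x̄ - μ₀) / (s/√n) = (86.55 - 94) / (16.18/√16) = -1.842
p-value = 0.0854

Since p-value > α = 0.05, we fail to reject H₀.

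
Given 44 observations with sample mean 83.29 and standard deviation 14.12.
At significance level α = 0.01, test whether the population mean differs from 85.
One-sample t-test:
H₀: μ = 85
H₁: μ ≠ 85
df = n - 1 = 43
t = (x̄ - μ₀) / (s/√n) = (83.29 - 85) / (14.12/√44) = -0.803
p-value = 0.4262

Since p-value > α = 0.01, we fail to reject H₀.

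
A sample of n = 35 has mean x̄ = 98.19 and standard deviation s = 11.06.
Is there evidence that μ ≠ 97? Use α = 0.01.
One-sample t-test:
H₀: μ = 97
H₁: μ ≠ 97
df = n - 1 = 34
t = (x̄ - μ₀) / (s/√n) = (98.19 - 97) / (11.06/√35) = 0.637
p-value = 0.5287

Since p-value > α = 0.01, we fail to reject H₀.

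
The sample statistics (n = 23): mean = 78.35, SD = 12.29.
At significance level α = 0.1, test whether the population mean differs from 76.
One-sample t-test:
H₀: μ = 76
H₁: μ ≠ 76
df = n - 1 = 22
t = (x̄ - μ₀) / (s/√n) = (78.35 - 76) / (12.29/√23) = 0.917
p-value = 0.3691

Since p-value > α = 0.1, we fail to reject H₀.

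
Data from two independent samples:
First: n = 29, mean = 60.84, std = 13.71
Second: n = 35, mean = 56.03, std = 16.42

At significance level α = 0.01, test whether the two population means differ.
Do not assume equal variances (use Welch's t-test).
Welch's two-sample t-test:
H₀: μ₁ = μ₂
H₁: μ₁ ≠ μ₂
s₁²/n₁ = 13.71²/29 = 6.4815,  s₂²/n₂ = 16.42²/35 = 7.7033
SE = √(s₁²/n₁ + s₂²/n₂) = √(6.4815 + 7.7033) = 3.7663
df (Welch-Satterthwaite) = (s₁²/n₁ + s₂²/n₂)² / [(s₁²/n₁)²/(n₁-1) + (s₂²/n₂)²/(n₂-1)] ≈ 61.99
t = (x̄₁ - x̄₂) / SE = (60.84 - 56.03) / 3.7663 = 4.81 / 3.7663 = 1.277
p-value = 0.2063

Since p-value > α = 0.01, we fail to reject H₀.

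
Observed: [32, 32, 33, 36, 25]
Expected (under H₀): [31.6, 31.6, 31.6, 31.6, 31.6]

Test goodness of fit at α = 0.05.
Chi-square goodness of fit test:
H₀: observed counts match expected distribution
H₁: observed counts differ from expected distribution
df = k - 1 = 4
χ² = Σ(O - E)²/E
   = (32 - 31.6)²/31.6 + (32 - 31.6)²/31.6 + (33 - 31.6)²/31.6 + (36 - 31.6)²/31.6 + (25 - 31.6)²/31.6
   = 0.005 + 0.005 + 0.062 + 0.613 + 1.378
   = 2.06
p-value = 0.7241

Since p-value > α = 0.05, we fail to reject H₀.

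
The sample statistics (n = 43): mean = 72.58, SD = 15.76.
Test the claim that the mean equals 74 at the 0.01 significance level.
One-sample t-test:
H₀: μ = 74
H₁: μ ≠ 74
df = n - 1 = 42
t = (x̄ - μ₀) / (s/√n) = (72.58 - 74) / (15.76/√43) = -0.591
p-value = 0.5578

Since p-value > α = 0.01, we fail to reject H₀.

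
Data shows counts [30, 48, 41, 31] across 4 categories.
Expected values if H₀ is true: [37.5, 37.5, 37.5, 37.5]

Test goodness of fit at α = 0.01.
Chi-square goodness of fit test:
H₀: observed counts match expected distribution
H₁: observed counts differ from expected distribution
df = k - 1 = 3
χ² = Σ(O - E)²/E
   = (30 - 37.5)²/37.5 + (48 - 37.5)²/37.5 + (41 - 37.5)²/37.5 + (31 - 37.5)²/37.5
   = 1.500 + 2.940 + 0.327 + 1.127
   = 5.89
p-value = 0.1169

Since p-value > α = 0.01, we fail to reject H₀.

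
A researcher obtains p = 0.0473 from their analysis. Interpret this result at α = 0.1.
Since p = 0.0473 < α = 0.1, reject H₀.
There is sufficient evidence to reject the null hypothesis; the result is statistically significant at the 0.1 level.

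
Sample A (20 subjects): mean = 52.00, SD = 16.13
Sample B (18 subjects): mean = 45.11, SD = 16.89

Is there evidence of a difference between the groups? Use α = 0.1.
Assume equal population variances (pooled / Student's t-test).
Student's two-sample t-test (equal variances):
H₀: μ₁ = μ₂
H₁: μ₁ ≠ μ₂
df = n₁ + n₂ - 2 = 36
Pooled variance s_p² = [(n₁-1)s₁² + (n₂-1)s₂²] / (n₁ + n₂ - 2) = [(19)(16.13²) + (17)(16.89²)] / 36 = 272.0274
SE = √(s_p²(1/n₁ + 1/n₂)) = √(272.0274 × (1/20 + 1/18)) = 5.3585
t = (x̄₁ - x̄₂) / SE = (52.00 - 45.11) / 5.3585 = 6.89 / 5.3585 = 1.286
p-value = 0.2067

Since p-value > α = 0.1, we fail to reject H₀.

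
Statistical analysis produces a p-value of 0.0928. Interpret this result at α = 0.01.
Since p = 0.0928 > α = 0.01, fail to reject H₀.
There is insufficient evidence to reject the null hypothesis; the result is not statistically significant at the 0.01 level.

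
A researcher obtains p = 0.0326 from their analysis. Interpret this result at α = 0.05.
Since p = 0.0326 < α = 0.05, reject H₀.
There is sufficient evidence to reject the null hypothesis; the result is statistically significant at the 0.05 level.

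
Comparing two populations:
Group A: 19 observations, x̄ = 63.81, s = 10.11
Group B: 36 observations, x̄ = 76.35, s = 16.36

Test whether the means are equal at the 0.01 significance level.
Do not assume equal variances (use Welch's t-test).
Welch's two-sample t-test:
H₀: μ₁ = μ₂
H₁: μ₁ ≠ μ₂
s₁²/n₁ = 10.11²/19 = 5.3796,  s₂²/n₂ = 16.36²/36 = 7.4347
SE = √(s₁²/n₁ + s₂²/n₂) = √(5.3796 + 7.4347) = 3.5797
df (Welch-Satterthwaite) = (s₁²/n₁ + s₂²/n₂)² / [(s₁²/n₁)²/(n₁-1) + (s₂²/n₂)²/(n₂-1)] ≈ 51.52
t = (x̄₁ - x̄₂) / SE = (63.81 - 76.35) / 3.5797 = -12.54 / 3.5797 = -3.503
p-value = 0.0010

Since p-value < α = 0.01, we reject H₀.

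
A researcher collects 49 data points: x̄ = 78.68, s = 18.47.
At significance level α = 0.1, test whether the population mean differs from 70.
One-sample t-test:
H₀: μ = 70
H₁: μ ≠ 70
df = n - 1 = 48
t = (x̄ - μ₀) / (s/√n) = (78.68 - 70) / (18.47/√49) = 3.290
p-value = 0.0019

Since p-value < α = 0.1, we reject H₀.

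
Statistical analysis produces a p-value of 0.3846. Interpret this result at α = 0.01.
Since p = 0.3846 > α = 0.01, fail to reject H₀.
There is insufficient evidence to reject the null hypothesis; the result is not statistically significant at the 0.01 level.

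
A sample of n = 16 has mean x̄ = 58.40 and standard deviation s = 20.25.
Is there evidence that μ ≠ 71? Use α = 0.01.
One-sample t-test:
H₀: μ = 71
H₁: μ ≠ 71
df = n - 1 = 15
t = (x̄ - μ₀) / (s/√n) = (58.40 - 71) / (20.25/√16) = -2.489
p-value = 0.0250

Since p-value > α = 0.01, we fail to reject H₀.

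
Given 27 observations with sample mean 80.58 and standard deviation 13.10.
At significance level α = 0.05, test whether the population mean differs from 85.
One-sample t-test:
H₀: μ = 85
H₁: μ ≠ 85
df = n - 1 = 26
t = (x̄ - μ₀) / (s/√n) = (80.58 - 85) / (13.10/√27) = -1.753
p-value = 0.0914

Since p-value > α = 0.05, we fail to reject H₀.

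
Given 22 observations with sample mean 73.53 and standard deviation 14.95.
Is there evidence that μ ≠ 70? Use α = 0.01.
One-sample t-test:
H₀: μ = 70
H₁: μ ≠ 70
df = n - 1 = 21
t = (x̄ - μ₀) / (s/√n) = (73.53 - 70) / (14.95/√22) = 1.108
p-value = 0.2806

Since p-value > α = 0.01, we fail to reject H₀.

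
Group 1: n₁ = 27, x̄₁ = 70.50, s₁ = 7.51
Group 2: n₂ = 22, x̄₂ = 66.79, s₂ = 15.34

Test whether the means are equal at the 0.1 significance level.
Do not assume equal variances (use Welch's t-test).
Welch's two-sample t-test:
H₀: μ₁ = μ₂
H₁: μ₁ ≠ μ₂
s₁²/n₁ = 7.51²/27 = 2.0889,  s₂²/n₂ = 15.34²/22 = 10.6962
SE = √(s₁²/n₁ + s₂²/n₂) = √(2.0889 + 10.6962) = 3.5756
df (Welch-Satterthwaite) = (s₁²/n₁ + s₂²/n₂)² / [(s₁²/n₁)²/(n₁-1) + (s₂²/n₂)²/(n₂-1)] ≈ 29.11
t = (x̄₁ - x̄₂) / SE = (70.50 - 66.79) / 3.5756 = 3.71 / 3.5756 = 1.038
p-value = 0.3080

Since p-value > α = 0.1, we fail to reject H₀.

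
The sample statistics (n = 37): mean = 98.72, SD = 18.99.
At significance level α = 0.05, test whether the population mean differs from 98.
One-sample t-test:
H₀: μ = 98
H₁: μ ≠ 98
df = n - 1 = 36
t = (x̄ - μ₀) / (s/√n) = (98.72 - 98) / (18.99/√37) = 0.231
p-value = 0.8189

Since p-value > α = 0.05, we fail to reject H₀.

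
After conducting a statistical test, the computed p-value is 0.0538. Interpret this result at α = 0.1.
Since p = 0.0538 < α = 0.1, reject H₀.
There is sufficient evidence to reject the null hypothesis; the result is statistically significant at the 0.1 level.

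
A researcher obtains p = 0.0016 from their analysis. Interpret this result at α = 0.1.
Since p = 0.0016 < α = 0.1, reject H₀.
There is sufficient evidence to reject the null hypothesis; the result is statistically significant at the 0.1 level.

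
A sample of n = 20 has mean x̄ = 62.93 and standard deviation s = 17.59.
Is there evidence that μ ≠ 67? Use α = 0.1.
One-sample t-test:
H₀: μ = 67
H₁: μ ≠ 67
df = n - 1 = 19
t = (x̄ - μ₀) / (s/√n) = (62.93 - 67) / (17.59/√20) = -1.035
p-value = 0.3138

Since p-value > α = 0.1, we fail to reject H₀.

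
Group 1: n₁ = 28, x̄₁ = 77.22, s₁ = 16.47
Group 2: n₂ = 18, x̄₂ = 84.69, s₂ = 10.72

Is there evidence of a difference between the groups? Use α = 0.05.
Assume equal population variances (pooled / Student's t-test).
Student's two-sample t-test (equal variances):
H₀: μ₁ = μ₂
H₁: μ₁ ≠ μ₂
df = n₁ + n₂ - 2 = 44
Pooled variance s_p² = [(n₁-1)s₁² + (n₂-1)s₂²] / (n₁ + n₂ - 2) = [(27)(16.47²) + (17)(10.72²)] / 44 = 210.8558
SE = √(s_p²(1/n₁ + 1/n₂)) = √(210.8558 × (1/28 + 1/18)) = 4.3869
t = (x̄₁ - x̄₂) / SE = (77.22 - 84.69) / 4.3869 = -7.47 / 4.3869 = -1.703
p-value = 0.0957

Since p-value > α = 0.05, we fail to reject H₀.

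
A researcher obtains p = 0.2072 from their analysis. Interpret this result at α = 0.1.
Since p = 0.2072 > α = 0.1, fail to reject H₀.
There is insufficient evidence to reject the null hypothesis; the result is not statistically significant at the 0.1 level.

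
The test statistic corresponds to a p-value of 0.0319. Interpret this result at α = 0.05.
Since p = 0.0319 < α = 0.05, reject H₀.
There is sufficient evidence to reject the null hypothesis; the result is statistically significant at the 0.05 level.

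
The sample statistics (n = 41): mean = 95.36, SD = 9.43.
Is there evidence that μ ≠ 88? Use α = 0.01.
One-sample t-test:
H₀: μ = 88
H₁: μ ≠ 88
df = n - 1 = 40
t = (x̄ - μ₀) / (s/√n) = (95.36 - 88) / (9.43/√41) = 4.998
p-value < 0.0001

Since p-value < α = 0.01, we reject H₀.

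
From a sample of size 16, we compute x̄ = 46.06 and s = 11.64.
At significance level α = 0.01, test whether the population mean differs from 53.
One-sample t-test:
H₀: μ = 53
H₁: μ ≠ 53
df = n - 1 = 15
t = (x̄ - μ₀) / (s/√n) = (46.06 - 53) / (11.64/√16) = -2.385
p-value = 0.0307

Since p-value > α = 0.01, we fail to reject H₀.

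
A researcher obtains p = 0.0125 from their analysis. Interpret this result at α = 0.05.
Since p = 0.0125 < α = 0.05, reject H₀.
There is sufficient evidence to reject the null hypothesis; the result is statistically significant at the 0.05 level.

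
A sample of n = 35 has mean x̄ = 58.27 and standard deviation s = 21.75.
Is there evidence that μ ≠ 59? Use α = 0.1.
One-sample t-test:
H₀: μ = 59
H₁: μ ≠ 59
df = n - 1 = 34
t = (x̄ - μ₀) / (s/√n) = (58.27 - 59) / (21.75/√35) = -0.199
p-value = 0.8438

Since p-value > α = 0.1, we fail to reject H₀.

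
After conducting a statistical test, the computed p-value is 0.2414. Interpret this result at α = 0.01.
Since p = 0.2414 > α = 0.01, fail to reject H₀.
There is insufficient evidence to reject the null hypothesis; the result is not statistically significant at the 0.01 level.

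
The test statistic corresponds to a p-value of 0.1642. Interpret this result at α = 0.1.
Since p = 0.1642 > α = 0.1, fail to reject H₀.
There is insufficient evidence to reject the null hypothesis; the result is not statistically significant at the 0.1 level.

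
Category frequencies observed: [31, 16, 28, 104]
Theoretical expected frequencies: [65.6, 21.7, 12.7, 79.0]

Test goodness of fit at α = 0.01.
Chi-square goodness of fit test:
H₀: observed counts match expected distribution
H₁: observed counts differ from expected distribution
df = k - 1 = 3
χ² = Σ(O - E)²/E
   = (31 - 65.6)²/65.6 + (16 - 21.7)²/21.7 + (28 - 12.7)²/12.7 + (104 - 79.0)²/79.0
   = 18.249 + 1.497 + 18.432 + 7.911
   = 46.09
p-value < 0.0001

Since p-value < α = 0.01, we reject H₀.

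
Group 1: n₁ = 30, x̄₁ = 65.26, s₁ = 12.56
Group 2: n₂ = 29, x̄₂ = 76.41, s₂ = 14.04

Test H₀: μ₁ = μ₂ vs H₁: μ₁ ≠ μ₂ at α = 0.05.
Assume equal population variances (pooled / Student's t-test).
Student's two-sample t-test (equal variances):
H₀: μ₁ = μ₂
H₁: μ₁ ≠ μ₂
df = n₁ + n₂ - 2 = 57
Pooled variance s_p² = [(n₁-1)s₁² + (n₂-1)s₂²] / (n₁ + n₂ - 2) = [(29)(12.56²) + (28)(14.04²)] / 57 = 177.0923
SE = √(s_p²(1/n₁ + 1/n₂)) = √(177.0923 × (1/30 + 1/29)) = 3.4655
t = (x̄₁ - x̄₂) / SE = (65.26 - 76.41) / 3.4655 = -11.15 / 3.4655 = -3.217
p-value = 0.0021

Since p-value < α = 0.05, we reject H₀.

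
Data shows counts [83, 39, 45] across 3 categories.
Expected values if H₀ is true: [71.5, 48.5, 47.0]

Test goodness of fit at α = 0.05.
Chi-square goodness of fit test:
H₀: observed counts match expected distribution
H₁: observed counts differ from expected distribution
df = k - 1 = 2
χ² = Σ(O - E)²/E
   = (83 - 71.5)²/71.5 + (39 - 48.5)²/48.5 + (45 - 47.0)²/47.0
   = 1.850 + 1.861 + 0.085
   = 3.80
p-value = 0.1499

Since p-value > α = 0.05, we fail to reject H₀.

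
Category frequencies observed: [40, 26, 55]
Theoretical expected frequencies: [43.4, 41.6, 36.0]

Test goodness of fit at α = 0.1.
Chi-square goodness of fit test:
H₀: observed counts match expected distribution
H₁: observed counts differ from expected distribution
df = k - 1 = 2
χ² = Σ(O - E)²/E
   = (40 - 43.4)²/43.4 + (26 - 41.6)²/41.6 + (55 - 36.0)²/36.0
   = 0.266 + 5.850 + 10.028
   = 16.14
p-value = 0.0003

Since p-value < α = 0.1, we reject H₀.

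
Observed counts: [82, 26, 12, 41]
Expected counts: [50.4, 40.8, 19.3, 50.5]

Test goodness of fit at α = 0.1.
Chi-square goodness of fit test:
H₀: observed counts match expected distribution
H₁: observed counts differ from expected distribution
df = k - 1 = 3
χ² = Σ(O - E)²/E
   = (82 - 50.4)²/50.4 + (26 - 40.8)²/40.8 + (12 - 19.3)²/19.3 + (41 - 50.5)²/50.5
   = 19.813 + 5.369 + 2.761 + 1.787
   = 29.73
p-value < 0.0001

Since p-value < α = 0.1, we reject H₀.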